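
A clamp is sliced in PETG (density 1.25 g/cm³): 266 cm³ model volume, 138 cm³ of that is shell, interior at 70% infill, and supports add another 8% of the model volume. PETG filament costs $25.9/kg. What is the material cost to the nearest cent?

$8.06

Interior volume = 266 − 138, so 128 cm³.
Deposited infill = 0.70 × 128 = 89.6 cm³.
Support = 0.08 × 266 = 21.28 cm³.
Total extruded: 138 + 89.6 + 21.28 → 248.88 cm³.
Mass = 248.88 × 1.25 = 311.1 g.
At $25.9/kg: 311.1/1000 × 25.9 = $8.06.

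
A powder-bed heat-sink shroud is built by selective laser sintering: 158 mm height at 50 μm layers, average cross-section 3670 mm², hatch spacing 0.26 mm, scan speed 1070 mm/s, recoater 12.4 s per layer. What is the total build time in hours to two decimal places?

Layer count = ceil(158 / 0.05) = 3160.
Hatch length per layer = 3670 / 0.26, so 14115.4 mm.
Scan time per layer = 14115.4 / 1070, so 13.192 s.
Time per layer: 13.192 + 12.4 → 25.592 s.
3160 layers × 25.592 s/layer = 80870.72 s, i.e. 22.46 hours.

22.46 hours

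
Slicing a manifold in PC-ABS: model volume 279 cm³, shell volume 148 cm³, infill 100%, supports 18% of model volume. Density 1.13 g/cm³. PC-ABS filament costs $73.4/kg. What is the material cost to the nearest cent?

Infill region: 279 − 148 → 131 cm³.
Deposited infill = 1.00 × 131, so 131 cm³.
Support = 0.18 × 279 = 50.22 cm³.
Total extruded = 148 + 131 + 50.22 = 329.22 cm³.
Mass = 329.22 × 1.13, so 372.0186 g.
At $73.4/kg: 372.0186/1000 × 73.4 = $27.31.

$27.31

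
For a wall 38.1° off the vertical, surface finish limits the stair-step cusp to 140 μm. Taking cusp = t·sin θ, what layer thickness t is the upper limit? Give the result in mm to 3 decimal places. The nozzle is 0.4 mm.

t = h_c / sin θ = 0.14 / 0.6170 = 0.227 mm.

0.227 mm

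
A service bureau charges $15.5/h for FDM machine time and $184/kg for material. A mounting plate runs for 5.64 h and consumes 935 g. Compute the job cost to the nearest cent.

Machine-time cost = 15.5 × 5.64, so $87.42.
Feedstock cost: 184 × 935/1000 → $172.04.
Job cost: 87.42 + 172.04 = $259.46.

$259.46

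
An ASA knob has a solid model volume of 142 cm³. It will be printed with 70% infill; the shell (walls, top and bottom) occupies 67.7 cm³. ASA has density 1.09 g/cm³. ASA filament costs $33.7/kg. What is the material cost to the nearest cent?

$4.40

Volume inside the shell: 142 − 67.7 → 74.3 cm³.
Deposited infill = 0.70 × 74.3 = 52.01 cm³.
Total extruded = 67.7 + 52.01 = 119.71 cm³.
Mass: 119.71 × 1.09 → 130.4839 g.
At $33.7/kg: 130.4839/1000 × 33.7 = $4.40.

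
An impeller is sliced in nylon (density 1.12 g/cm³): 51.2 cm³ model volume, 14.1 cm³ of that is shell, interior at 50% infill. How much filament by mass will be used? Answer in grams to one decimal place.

Volume inside the shell: 51.2 − 14.1 → 37.1 cm³.
Infill volume: 0.50 × 37.1 → 18.55 cm³.
Deposited volume: 14.1 + 18.55 → 32.65 cm³.
Mass = 32.65 × 1.12 = 36.568 g.

36.6 g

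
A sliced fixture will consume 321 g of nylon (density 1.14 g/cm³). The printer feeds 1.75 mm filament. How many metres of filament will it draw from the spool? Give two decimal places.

117.07 m

Extruded volume: 321/1.14 = 281.5789 cm³ (281578.9 mm³).
A = π r² = π × 0.875² = 2.4053 mm².
Length = 281578.9 / 2.4053 = 117066.02 mm = 117.07 m.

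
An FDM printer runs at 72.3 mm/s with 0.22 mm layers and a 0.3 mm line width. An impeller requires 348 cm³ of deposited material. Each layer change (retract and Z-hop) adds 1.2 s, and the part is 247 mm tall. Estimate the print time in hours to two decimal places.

Extrusion cross-section = 0.22 × 0.3, so 0.066 mm².
Toolpath length = 348 cm³ / 0.066 mm² = 348000 / 0.066 = 5272727.3 mm.
Extrusion time = 5272727.3 / 72.3 = 72928.5 s.
Layers = ⌈247/0.22⌉ = 1123.
Non-print overhead = 1123 × 1.2, so 1347.6 s.
Altogether 72928.5 + 1347.6 = 74276.1 s, i.e. 20.63 hours.

20.63 hours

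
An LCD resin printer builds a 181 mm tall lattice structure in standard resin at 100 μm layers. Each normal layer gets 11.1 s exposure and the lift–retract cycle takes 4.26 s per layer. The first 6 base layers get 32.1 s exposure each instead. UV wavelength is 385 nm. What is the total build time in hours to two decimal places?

Layers = ⌈181/0.1⌉ = 1810.
Base layers: 6 × (32.1 + 4.26) → 218.16 s.
Normal layers = 1804 × (11.1 + 4.26), so 27709.44 s.
Total = 218.16 + 27709.44 = 27927.6 s = 7.76 hours.

7.76 hours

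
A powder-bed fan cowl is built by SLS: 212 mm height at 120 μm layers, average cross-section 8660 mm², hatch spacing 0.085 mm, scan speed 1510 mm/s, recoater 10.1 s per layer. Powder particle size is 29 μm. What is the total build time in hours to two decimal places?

Layer count = ceil(212 / 0.12) = 1767.
Per-layer scan distance: 8660 / 0.085 → 101882.4 mm.
Laser time per layer: 101882.4 / 1510 → 67.4718 s.
Time per layer = 67.4718 + 10.1, so 77.5718 s.
Total: 1767 × 77.5718 s = 137069.3706 s → 38.07 hours.

38.07 hours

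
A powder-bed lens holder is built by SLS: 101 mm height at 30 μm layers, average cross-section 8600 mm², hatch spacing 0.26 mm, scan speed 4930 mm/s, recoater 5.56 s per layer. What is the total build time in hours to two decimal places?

Number of layers: 101 / 0.03 → 3367 (rounded up).
Hatch length per layer: 8600 / 0.26 → 33076.9 mm.
Per-layer scan time: 33076.9 / 4930 → 6.7093 s.
Time per layer: 6.7093 + 5.56 → 12.2693 s.
Build time = 3367 × 12.2693 = 41310.7331 s = 11.48 hours.

11.48 hours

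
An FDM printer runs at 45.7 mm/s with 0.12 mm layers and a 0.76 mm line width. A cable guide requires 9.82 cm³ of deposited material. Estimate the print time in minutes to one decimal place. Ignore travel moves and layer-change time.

Extrusion cross-section = 0.12 × 0.76, so 0.0912 mm².
Total extruded path = 9820/0.0912 = 107675.4 mm.
Extrusion time: 107675.4 / 45.7 → 2356.1 s.
2356.1 s = 39.3 minutes.

39.3 minutes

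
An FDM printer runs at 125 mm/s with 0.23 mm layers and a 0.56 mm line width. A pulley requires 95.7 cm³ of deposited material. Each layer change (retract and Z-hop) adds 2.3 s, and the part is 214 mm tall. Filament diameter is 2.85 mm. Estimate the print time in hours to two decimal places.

2.25 hours

Bead cross-section = 0.23 × 0.56, so 0.1288 mm².
Total extruded path = 95700/0.1288 = 743012.4 mm.
Print-move time = 743012.4 / 125, so 5944.1 s.
Layers = ⌈214/0.23⌉ = 931.
Layer-change overhead = 931 × 2.3, so 2141.3 s.
Total = 5944.1 + 2141.3 = 8085.4 s = 2.25 hours.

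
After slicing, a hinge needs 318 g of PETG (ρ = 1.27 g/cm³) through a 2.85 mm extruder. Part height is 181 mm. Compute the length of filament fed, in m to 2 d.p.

39.25 m

Volume = 318 g / 1.27 g·cm⁻³ = 250.3937 cm³ = 250393.7 mm³.
Filament cross-section = π × (2.85/2)² = 6.3794 mm².
Length = 250393.7 / 6.3794 = 39250.35 mm = 39.25 m.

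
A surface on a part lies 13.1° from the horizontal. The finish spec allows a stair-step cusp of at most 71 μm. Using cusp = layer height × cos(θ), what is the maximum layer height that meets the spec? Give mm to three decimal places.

cos(13.1°) = 0.9740; t_max = 0.071/0.9740 = 0.073 mm.

0.073 mm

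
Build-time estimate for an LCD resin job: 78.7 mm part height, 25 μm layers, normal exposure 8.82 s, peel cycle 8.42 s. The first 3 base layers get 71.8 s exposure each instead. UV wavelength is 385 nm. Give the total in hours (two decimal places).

Layers = ⌈78.7/0.025⌉ = 3148.
Base layers = 3 × (71.8 + 8.42), so 240.66 s.
Remaining layers: 3145 × (8.82 + 8.42) → 54219.8 s.
Sum: 240.66 + 54219.8 = 54460.46 s → 15.13 hours.

15.13 hours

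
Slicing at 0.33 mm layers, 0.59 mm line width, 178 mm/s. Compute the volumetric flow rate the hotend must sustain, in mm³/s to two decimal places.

Bead cross-section = 0.33 × 0.59, so 0.1947 mm².
Q = v·A = 178 × 0.1947 = 34.66 mm³/s.

34.66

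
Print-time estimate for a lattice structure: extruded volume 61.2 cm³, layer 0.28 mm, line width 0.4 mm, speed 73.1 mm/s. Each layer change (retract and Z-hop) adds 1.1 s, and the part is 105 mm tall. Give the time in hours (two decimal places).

2.19 hours

Extrusion cross-section = 0.28 × 0.4, so 0.112 mm².
Toolpath length = 61.2 cm³ / 0.112 mm² = 61200 / 0.112 = 546428.6 mm.
Print-move time: 546428.6 / 73.1 → 7475.1 s.
Layers = ⌈105/0.28⌉ = 375.
Z-hop total: 375 × 1.1 → 412.5 s.
Altogether 7475.1 + 412.5 = 7887.6 s, i.e. 2.19 hours.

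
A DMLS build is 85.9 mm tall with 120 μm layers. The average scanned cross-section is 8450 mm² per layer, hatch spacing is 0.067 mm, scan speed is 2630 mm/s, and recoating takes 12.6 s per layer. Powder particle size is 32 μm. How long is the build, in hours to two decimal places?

Layer count = ceil(85.9 / 0.12) = 716.
Scan path per layer = 8450 / 0.067, so 126119.4 mm.
Scan time per layer: 126119.4 / 2630 → 47.9541 s.
Time per layer = 47.9541 + 12.6, so 60.5541 s.
Build time = 716 × 60.5541 = 43356.7356 s = 12.04 hours.

12.04 hours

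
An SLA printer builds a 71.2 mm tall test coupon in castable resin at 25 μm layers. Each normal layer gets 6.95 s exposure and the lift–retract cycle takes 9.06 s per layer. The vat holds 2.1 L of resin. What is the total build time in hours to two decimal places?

12.67 hours

Layers = ⌈71.2/0.025⌉ = 2848.
Cycle time: 6.95 + 9.06 → 16.01 s.
Build time: 2848 × 16.01 s = 45596.48 s, i.e. 12.67 hours.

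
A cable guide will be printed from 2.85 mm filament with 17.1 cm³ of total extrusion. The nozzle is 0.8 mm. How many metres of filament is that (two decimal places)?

A = π r² = π × 1.425² = 6.3794 mm².
L = 17100 mm³ / 6.3794 mm² = 2680.5 mm, i.e. 2.68 m.

2.68 m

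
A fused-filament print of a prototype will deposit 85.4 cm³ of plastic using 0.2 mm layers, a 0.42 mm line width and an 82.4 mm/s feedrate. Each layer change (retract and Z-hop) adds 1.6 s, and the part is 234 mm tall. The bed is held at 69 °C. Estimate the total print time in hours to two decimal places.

Line area = 0.2 × 0.42, so 0.084 mm².
Total extruded path = 85400/0.084 = 1016666.7 mm.
Print-move time = 1016666.7 / 82.4 = 12338.2 s.
Number of layers: 234 / 0.2 → 1170 (rounded up).
Non-print overhead: 1170 × 1.6 → 1872 s.
Total = 12338.2 + 1872 = 14210.2 s = 3.95 hours.

3.95 hours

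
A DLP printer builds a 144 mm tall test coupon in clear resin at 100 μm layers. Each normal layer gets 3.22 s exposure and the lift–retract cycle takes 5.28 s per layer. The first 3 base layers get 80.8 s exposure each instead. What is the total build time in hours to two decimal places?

3.46 hours

Layer count = ceil(144 / 0.1) = 1440.
Burn-in layers: 3 × (80.8 + 5.28) → 258.24 s.
Regular layers: 1437 × (3.22 + 5.28) → 12214.5 s.
Total = 258.24 + 12214.5 = 12472.74 s = 3.46 hours.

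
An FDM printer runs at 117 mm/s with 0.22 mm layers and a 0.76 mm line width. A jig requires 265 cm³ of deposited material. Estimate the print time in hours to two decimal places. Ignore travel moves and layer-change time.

3.76 hours

Line area = 0.22 × 0.76, so 0.1672 mm².
Toolpath length = 265 cm³ / 0.1672 mm² = 265000 / 0.1672 = 1584928.2 mm.
Extrusion time = 1584928.2 / 117 = 13546.4 s.
In the requested units: 13546.4 s = 3.76 hours.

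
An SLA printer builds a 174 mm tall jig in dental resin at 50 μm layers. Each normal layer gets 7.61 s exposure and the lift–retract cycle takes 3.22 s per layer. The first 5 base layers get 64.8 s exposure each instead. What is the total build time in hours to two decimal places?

10.55 hours

Number of layers: 174 / 0.05 → 3480 (rounded up).
Base layers: 5 × (64.8 + 3.22) → 340.1 s.
Remaining layers: 3475 × (7.61 + 3.22) → 37634.25 s.
Sum: 340.1 + 37634.25 = 37974.35 s → 10.55 hours.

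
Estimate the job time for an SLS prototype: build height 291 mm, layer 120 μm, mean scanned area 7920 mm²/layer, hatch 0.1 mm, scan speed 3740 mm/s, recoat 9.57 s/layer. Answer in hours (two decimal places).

20.71 hours

Layer count = ceil(291 / 0.12) = 2425.
Scan path per layer: 7920 / 0.1 → 79200 mm.
Scan time per layer = 79200 / 3740, so 21.1765 s.
Layer cycle: 21.1765 + 9.57 → 30.7465 s.
Total: 2425 × 30.7465 s = 74560.2625 s → 20.71 hours.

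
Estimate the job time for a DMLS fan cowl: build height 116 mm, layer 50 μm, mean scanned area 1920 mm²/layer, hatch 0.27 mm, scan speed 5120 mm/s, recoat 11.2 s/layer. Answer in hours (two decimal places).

8.11 hours

Layers = ⌈116/0.05⌉ = 2320.
Scan path per layer = 1920 / 0.27, so 7111.1 mm.
Scan time per layer: 7111.1 / 5120 → 1.3889 s.
Per-layer time: 1.3889 + 11.2 → 12.5889 s.
Total: 2320 × 12.5889 s = 29206.248 s → 8.11 hours.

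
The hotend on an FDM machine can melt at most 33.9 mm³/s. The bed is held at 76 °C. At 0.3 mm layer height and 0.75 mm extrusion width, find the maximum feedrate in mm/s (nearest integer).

151 mm/s

Extrusion cross-section = 0.3 × 0.75, so 0.225 mm².
Max speed = 33.9 / 0.225 = 150.67 ≈ 151 mm/s.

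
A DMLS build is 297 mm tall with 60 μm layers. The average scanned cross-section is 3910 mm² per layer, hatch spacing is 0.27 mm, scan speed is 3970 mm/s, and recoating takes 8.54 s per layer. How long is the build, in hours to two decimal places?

16.76 hours

Layer count = ceil(297 / 0.06) = 4950.
Hatch length per layer = 3910 / 0.27, so 14481.5 mm.
Scan time per layer: 14481.5 / 3970 → 3.6477 s.
Per-layer time: 3.6477 + 8.54 → 12.1877 s.
Build time = 4950 × 12.1877 = 60329.115 s = 16.76 hours.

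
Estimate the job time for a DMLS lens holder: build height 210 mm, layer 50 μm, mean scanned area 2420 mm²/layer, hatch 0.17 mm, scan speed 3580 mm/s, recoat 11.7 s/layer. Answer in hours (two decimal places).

18.29 hours

Layers = ⌈210/0.05⌉ = 4200.
Hatch length per layer: 2420 / 0.17 → 14235.3 mm.
Scan time per layer = 14235.3 / 3580, so 3.9763 s.
Time per layer = 3.9763 + 11.7 = 15.6763 s.
Total: 4200 × 15.6763 s = 65840.46 s → 18.29 hours.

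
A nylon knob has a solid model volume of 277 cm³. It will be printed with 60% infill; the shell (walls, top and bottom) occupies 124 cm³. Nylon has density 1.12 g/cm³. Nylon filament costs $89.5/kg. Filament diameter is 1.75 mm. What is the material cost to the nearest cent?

Interior volume = 277 − 124, so 153 cm³.
Infill deposited = 0.60 × 153 = 91.8 cm³.
Total extruded: 124 + 91.8 → 215.8 cm³.
Mass = 215.8 × 1.12, so 241.696 g.
Cost = 241.696 g / 1000 × $89.5/kg = $21.63.

$21.63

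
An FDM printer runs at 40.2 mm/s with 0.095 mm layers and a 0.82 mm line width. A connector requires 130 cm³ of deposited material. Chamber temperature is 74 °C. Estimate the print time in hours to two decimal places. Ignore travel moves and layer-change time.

Bead cross-section = 0.095 × 0.82, so 0.0779 mm².
Toolpath length = 130 cm³ / 0.0779 mm² = 130000 / 0.0779 = 1668806.2 mm.
Print-move time = 1668806.2 / 40.2 = 41512.6 s.
In the requested units: 41512.6 s = 11.53 hours.

11.53 hours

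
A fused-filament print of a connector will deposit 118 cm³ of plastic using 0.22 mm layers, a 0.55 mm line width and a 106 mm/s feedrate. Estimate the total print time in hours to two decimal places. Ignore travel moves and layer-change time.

Extrusion cross-section = 0.22 × 0.55 = 0.121 mm².
Toolpath length = 118 cm³ / 0.121 mm² = 118000 / 0.121 = 975206.6 mm.
Print-move time = 975206.6 / 106, so 9200.1 s.
Converting: 9200.1 s = 2.56 hours.

2.56 hours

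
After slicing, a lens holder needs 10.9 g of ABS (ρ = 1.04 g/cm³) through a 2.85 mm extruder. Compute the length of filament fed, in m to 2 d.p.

1.64 m

Extruded volume: 10.9/1.04 = 10.4808 cm³ (10480.8 mm³).
Cross-section of 2.85 mm filament: π·(2.85/2)² = 6.3794 mm².
Length = 10480.8 / 6.3794 = 1642.91 mm = 1.64 m.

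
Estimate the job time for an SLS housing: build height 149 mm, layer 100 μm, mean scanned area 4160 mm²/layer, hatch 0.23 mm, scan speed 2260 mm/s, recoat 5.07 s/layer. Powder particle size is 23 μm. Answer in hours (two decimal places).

5.41 hours

Layer count = ceil(149 / 0.1) = 1490.
Hatch length per layer = 4160 / 0.23 = 18087 mm.
Scan time per layer = 18087 / 2260 = 8.0031 s.
Layer cycle: 8.0031 + 5.07 → 13.0731 s.
Build time = 1490 × 13.0731 = 19478.919 s = 5.41 hours.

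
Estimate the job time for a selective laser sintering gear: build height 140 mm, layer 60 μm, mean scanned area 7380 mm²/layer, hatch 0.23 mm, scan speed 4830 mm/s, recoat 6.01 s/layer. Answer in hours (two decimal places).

8.20 hours

Layer count = ceil(140 / 0.06) = 2334.
Per-layer scan distance: 7380 / 0.23 → 32087 mm.
Scan time per layer: 32087 / 4830 → 6.6433 s.
Time per layer = 6.6433 + 6.01, so 12.6533 s.
Build time = 2334 × 12.6533 = 29532.8022 s = 8.20 hours.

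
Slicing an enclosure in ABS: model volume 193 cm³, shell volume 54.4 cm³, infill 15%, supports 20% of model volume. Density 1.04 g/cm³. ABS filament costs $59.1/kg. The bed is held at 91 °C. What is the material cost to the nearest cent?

$6.99

Interior volume = 193 − 54.4 = 138.6 cm³.
Infill deposited = 0.15 × 138.6, so 20.79 cm³.
Support = 0.20 × 193 = 38.6 cm³.
Total extruded = 54.4 + 20.79 + 38.6, so 113.79 cm³.
Mass = 113.79 × 1.04, so 118.3416 g.
At $59.1/kg: 118.3416/1000 × 59.1 = $6.99.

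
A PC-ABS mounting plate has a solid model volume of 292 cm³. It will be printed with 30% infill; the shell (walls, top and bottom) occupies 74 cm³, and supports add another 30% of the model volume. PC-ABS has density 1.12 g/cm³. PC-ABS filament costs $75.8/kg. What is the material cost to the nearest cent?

$19.27

Volume inside the shell = 292 − 74, so 218 cm³.
Infill deposited = 0.30 × 218 = 65.4 cm³.
Support = 0.30 × 292, so 87.6 cm³.
Deposited volume = 74 + 65.4 + 87.6, so 227 cm³.
Mass = 227 × 1.12, so 254.24 g.
At $75.8/kg: 254.24/1000 × 75.8 = $19.27.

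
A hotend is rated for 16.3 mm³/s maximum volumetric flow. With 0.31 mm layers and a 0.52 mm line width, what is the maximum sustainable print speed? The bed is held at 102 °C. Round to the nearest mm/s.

Extrusion cross-section = 0.31 × 0.52 = 0.1612 mm².
v_max = Q/A = 16.3/0.1612 = 101.12 mm/s → 101 mm/s.

101 mm/s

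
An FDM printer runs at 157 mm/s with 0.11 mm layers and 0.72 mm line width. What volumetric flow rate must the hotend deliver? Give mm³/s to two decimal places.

12.43

A = 0.11 × 0.72, so 0.0792 mm².
Volumetric flow = 157 × 0.0792 = 12.43 mm³/s.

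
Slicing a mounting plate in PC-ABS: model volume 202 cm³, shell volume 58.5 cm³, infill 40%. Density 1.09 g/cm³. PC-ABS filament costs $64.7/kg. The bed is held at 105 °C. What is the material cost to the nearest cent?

Interior volume = 202 − 58.5, so 143.5 cm³.
Infill volume = 0.40 × 143.5, so 57.4 cm³.
Deposited volume: 58.5 + 57.4 → 115.9 cm³.
Mass: 115.9 × 1.09 → 126.331 g.
Cost = 126.331 g / 1000 × $64.7/kg = $8.17.

$8.17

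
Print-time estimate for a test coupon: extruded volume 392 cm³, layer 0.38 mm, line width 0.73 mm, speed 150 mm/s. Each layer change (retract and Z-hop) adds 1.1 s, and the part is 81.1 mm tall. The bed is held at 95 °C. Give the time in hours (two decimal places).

Bead cross-section = 0.38 × 0.73 = 0.2774 mm².
Toolpath length = 392 cm³ / 0.2774 mm² = 392000 / 0.2774 = 1413121.8 mm.
Extrusion time: 1413121.8 / 150 → 9420.8 s.
Layers = ⌈81.1/0.38⌉ = 214.
Z-hop total = 214 × 1.1 = 235.4 s.
Total = 9420.8 + 235.4 = 9656.2 s = 2.68 hours.

2.68 hours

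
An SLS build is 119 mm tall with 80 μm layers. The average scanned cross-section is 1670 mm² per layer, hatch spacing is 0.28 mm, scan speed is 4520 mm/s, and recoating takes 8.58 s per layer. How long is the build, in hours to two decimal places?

4.09 hours

Number of layers: 119 / 0.08 → 1488 (rounded up).
Scan path per layer: 1670 / 0.28 → 5964.3 mm.
Scan time per layer = 5964.3 / 4520 = 1.3195 s.
Time per layer = 1.3195 + 8.58, so 9.8995 s.
1488 layers × 9.8995 s/layer = 14730.456 s, i.e. 4.09 hours.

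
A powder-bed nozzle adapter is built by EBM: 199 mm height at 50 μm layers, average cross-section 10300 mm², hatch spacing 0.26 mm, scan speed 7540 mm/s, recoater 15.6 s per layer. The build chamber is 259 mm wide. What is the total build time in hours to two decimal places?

Number of layers: 199 / 0.05 → 3980 (rounded up).
Hatch length per layer: 10300 / 0.26 → 39615.4 mm.
Beam time per layer = 39615.4 / 7540, so 5.254 s.
Layer cycle: 5.254 + 15.6 → 20.854 s.
Total: 3980 × 20.854 s = 82998.92 s → 23.06 hours.

23.06 hours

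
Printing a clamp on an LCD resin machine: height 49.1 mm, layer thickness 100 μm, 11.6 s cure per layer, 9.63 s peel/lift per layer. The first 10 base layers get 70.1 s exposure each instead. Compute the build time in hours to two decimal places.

Layer count = ceil(49.1 / 0.1) = 491.
Base layers = 10 × (70.1 + 9.63) = 797.3 s.
Regular layers = 481 × (11.6 + 9.63), so 10211.63 s.
Sum: 797.3 + 10211.63 = 11008.93 s → 3.06 hours.

3.06 hours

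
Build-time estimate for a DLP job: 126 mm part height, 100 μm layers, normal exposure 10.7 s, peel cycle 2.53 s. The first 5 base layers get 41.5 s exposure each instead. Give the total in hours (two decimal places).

Layer count = ceil(126 / 0.1) = 1260.
Burn-in layers = 5 × (41.5 + 2.53), so 220.15 s.
Remaining layers = 1255 × (10.7 + 2.53) = 16603.65 s.
Total = 220.15 + 16603.65 = 16823.8 s = 4.67 hours.

4.67 hours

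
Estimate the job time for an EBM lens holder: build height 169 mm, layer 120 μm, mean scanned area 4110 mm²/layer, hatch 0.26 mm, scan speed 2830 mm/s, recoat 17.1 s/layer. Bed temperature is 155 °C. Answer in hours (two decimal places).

8.88 hours

Layer count = ceil(169 / 0.12) = 1409.
Per-layer scan distance = 4110 / 0.26 = 15807.7 mm.
Scan time per layer = 15807.7 / 2830, so 5.5858 s.
Per-layer time = 5.5858 + 17.1 = 22.6858 s.
1409 layers × 22.6858 s/layer = 31964.2922 s, i.e. 8.88 hours.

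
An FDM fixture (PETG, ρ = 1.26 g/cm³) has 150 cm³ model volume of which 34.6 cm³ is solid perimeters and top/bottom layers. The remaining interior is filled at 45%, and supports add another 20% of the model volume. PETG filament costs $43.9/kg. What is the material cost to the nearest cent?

$6.45

Volume inside the shell = 150 − 34.6 = 115.4 cm³.
Deposited infill: 0.45 × 115.4 → 51.93 cm³.
Support = 0.20 × 150, so 30 cm³.
Total printed volume = 34.6 + 51.93 + 30 = 116.53 cm³.
Mass = 116.53 × 1.26 = 146.8278 g.
Cost = 146.8278 g / 1000 × $43.9/kg = $6.45.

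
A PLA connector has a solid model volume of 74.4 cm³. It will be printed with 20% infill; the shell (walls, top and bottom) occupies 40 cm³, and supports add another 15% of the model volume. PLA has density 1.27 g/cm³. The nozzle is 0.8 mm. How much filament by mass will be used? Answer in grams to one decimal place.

73.7 g

Interior volume = 74.4 − 40, so 34.4 cm³.
Infill volume = 0.20 × 34.4, so 6.88 cm³.
Support = 0.15 × 74.4, so 11.16 cm³.
Total printed volume = 40 + 6.88 + 11.16, so 58.04 cm³.
Mass = 58.04 × 1.27 = 73.7108 g.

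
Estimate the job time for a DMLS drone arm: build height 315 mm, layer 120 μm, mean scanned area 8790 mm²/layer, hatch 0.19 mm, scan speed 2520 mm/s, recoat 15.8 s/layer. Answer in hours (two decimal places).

Layer count = ceil(315 / 0.12) = 2625.
Hatch length per layer = 8790 / 0.19, so 46263.2 mm.
Per-layer scan time = 46263.2 / 2520, so 18.3584 s.
Per-layer time: 18.3584 + 15.8 → 34.1584 s.
Total: 2625 × 34.1584 s = 89665.8 s → 24.91 hours.

24.91 hours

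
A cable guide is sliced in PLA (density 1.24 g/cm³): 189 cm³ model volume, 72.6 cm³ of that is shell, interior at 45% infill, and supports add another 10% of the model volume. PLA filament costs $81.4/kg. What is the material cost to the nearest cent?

$14.52

Infill region = 189 − 72.6 = 116.4 cm³.
Deposited infill = 0.45 × 116.4 = 52.38 cm³.
Support: 0.10 × 189 → 18.9 cm³.
Deposited volume = 72.6 + 52.38 + 18.9, so 143.88 cm³.
Mass = 143.88 × 1.24 = 178.4112 g.
Cost = 178.4112 g / 1000 × $81.4/kg = $14.52.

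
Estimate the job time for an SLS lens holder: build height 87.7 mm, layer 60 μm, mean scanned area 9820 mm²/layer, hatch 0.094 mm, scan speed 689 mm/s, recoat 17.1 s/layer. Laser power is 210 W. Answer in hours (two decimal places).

Layer count = ceil(87.7 / 0.06) = 1462.
Scan path per layer: 9820 / 0.094 → 104468.1 mm.
Per-layer scan time: 104468.1 / 689 → 151.6228 s.
Layer cycle = 151.6228 + 17.1, so 168.7228 s.
Total: 1462 × 168.7228 s = 246672.7336 s → 68.52 hours.

68.52 hours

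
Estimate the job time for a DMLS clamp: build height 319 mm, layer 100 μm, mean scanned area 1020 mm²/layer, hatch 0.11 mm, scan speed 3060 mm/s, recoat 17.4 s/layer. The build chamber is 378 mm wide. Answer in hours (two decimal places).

Layer count = ceil(319 / 0.1) = 3190.
Hatch length per layer = 1020 / 0.11 = 9272.7 mm.
Laser time per layer: 9272.7 / 3060 → 3.0303 s.
Time per layer = 3.0303 + 17.4, so 20.4303 s.
Build time = 3190 × 20.4303 = 65172.657 s = 18.10 hours.

18.10 hours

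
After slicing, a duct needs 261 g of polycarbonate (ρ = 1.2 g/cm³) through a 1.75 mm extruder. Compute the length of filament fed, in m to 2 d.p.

90.43 m

Volume = 261 g / 1.2 g·cm⁻³ = 217.5 cm³ = 217500 mm³.
Filament cross-section = π × (1.75/2)² = 2.4053 mm².
L = V/A = 217500/2.4053 = 90425.31 mm → 90.43 m.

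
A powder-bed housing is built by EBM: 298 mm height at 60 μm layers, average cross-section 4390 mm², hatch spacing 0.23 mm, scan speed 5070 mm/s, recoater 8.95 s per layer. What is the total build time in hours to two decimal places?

17.54 hours

Layer count = ceil(298 / 0.06) = 4967.
Scan path per layer = 4390 / 0.23, so 19087 mm.
Beam time per layer = 19087 / 5070, so 3.7647 s.
Layer cycle: 3.7647 + 8.95 → 12.7147 s.
Build time = 4967 × 12.7147 = 63153.9149 s = 17.54 hours.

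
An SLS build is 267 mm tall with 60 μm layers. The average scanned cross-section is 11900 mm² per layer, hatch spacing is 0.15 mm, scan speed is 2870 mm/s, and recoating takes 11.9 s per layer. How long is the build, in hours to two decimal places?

48.88 hours

Layers = ⌈267/0.06⌉ = 4450.
Scan path per layer = 11900 / 0.15 = 79333.3 mm.
Scan time per layer: 79333.3 / 2870 → 27.6423 s.
Time per layer: 27.6423 + 11.9 → 39.5423 s.
Total: 4450 × 39.5423 s = 175963.235 s → 48.88 hours.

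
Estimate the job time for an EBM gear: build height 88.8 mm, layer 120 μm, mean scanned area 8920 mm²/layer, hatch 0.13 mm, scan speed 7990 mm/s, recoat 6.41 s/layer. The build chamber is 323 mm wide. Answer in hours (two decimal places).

Layer count = ceil(88.8 / 0.12) = 740.
Hatch length per layer: 8920 / 0.13 → 68615.4 mm.
Per-layer scan time = 68615.4 / 7990, so 8.5877 s.
Layer cycle = 8.5877 + 6.41, so 14.9977 s.
Build time = 740 × 14.9977 = 11098.298 s = 3.08 hours.

3.08 hours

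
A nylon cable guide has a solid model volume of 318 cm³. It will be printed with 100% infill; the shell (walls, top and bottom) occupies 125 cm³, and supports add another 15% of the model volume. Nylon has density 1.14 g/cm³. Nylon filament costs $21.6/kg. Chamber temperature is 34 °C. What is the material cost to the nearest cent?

$9.00

Interior volume: 318 − 125 → 193 cm³.
Infill volume = 1.00 × 193 = 193 cm³.
Support: 0.15 × 318 → 47.7 cm³.
Total printed volume = 125 + 193 + 47.7 = 365.7 cm³.
Mass: 365.7 × 1.14 → 416.898 g.
At $21.6/kg: 416.898/1000 × 21.6 = $9.00.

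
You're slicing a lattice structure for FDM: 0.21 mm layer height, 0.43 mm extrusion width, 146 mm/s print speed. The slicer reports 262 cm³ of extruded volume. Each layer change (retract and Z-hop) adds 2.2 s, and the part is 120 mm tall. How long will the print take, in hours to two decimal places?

Bead cross-section = 0.21 × 0.43 = 0.0903 mm².
Path length: 262000 mm³ / 0.0903 mm² → 2901439.6 mm.
Extrusion time = 2901439.6 / 146, so 19872.9 s.
Layer count = ceil(120 / 0.21) = 572.
Non-print overhead: 572 × 2.2 → 1258.4 s.
Total = 19872.9 + 1258.4 = 21131.3 s = 5.87 hours.

5.87 hours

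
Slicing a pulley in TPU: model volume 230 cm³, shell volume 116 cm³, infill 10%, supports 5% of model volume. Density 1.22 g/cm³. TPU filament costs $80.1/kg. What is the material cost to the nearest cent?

$13.57

Infill region = 230 − 116, so 114 cm³.
Infill volume = 0.10 × 114 = 11.4 cm³.
Support = 0.05 × 230 = 11.5 cm³.
Total extruded: 116 + 11.4 + 11.5 → 138.9 cm³.
Mass: 138.9 × 1.22 → 169.458 g.
Cost = 169.458 g / 1000 × $80.1/kg = $13.57.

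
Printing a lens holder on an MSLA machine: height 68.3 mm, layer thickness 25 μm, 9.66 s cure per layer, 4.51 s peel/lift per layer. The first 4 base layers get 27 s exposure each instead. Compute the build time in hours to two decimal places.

10.77 hours

Layers = ⌈68.3/0.025⌉ = 2732.
Base layers: 4 × (27 + 4.51) → 126.04 s.
Normal layers = 2728 × (9.66 + 4.51), so 38655.76 s.
Sum: 126.04 + 38655.76 = 38781.8 s → 10.77 hours.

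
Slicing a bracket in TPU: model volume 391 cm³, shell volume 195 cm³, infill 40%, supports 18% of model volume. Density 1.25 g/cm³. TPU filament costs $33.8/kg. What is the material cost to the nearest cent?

$14.52

Infill region: 391 − 195 → 196 cm³.
Infill volume = 0.40 × 196 = 78.4 cm³.
Support = 0.18 × 391 = 70.38 cm³.
Deposited volume = 195 + 78.4 + 70.38, so 343.78 cm³.
Mass = 343.78 × 1.25 = 429.725 g.
Cost = 429.725 g / 1000 × $33.8/kg = $14.52.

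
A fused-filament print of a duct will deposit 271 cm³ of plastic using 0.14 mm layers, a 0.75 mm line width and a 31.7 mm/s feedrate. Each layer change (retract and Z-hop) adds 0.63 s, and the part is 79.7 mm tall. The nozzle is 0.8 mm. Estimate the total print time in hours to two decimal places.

Bead cross-section = 0.14 × 0.75, so 0.105 mm².
Total extruded path = 271000/0.105 = 2580952.4 mm.
Print-move time = 2580952.4 / 31.7, so 81418.1 s.
Layer count = ceil(79.7 / 0.14) = 570.
Z-hop total = 570 × 0.63, so 359.1 s.
Total = 81418.1 + 359.1 = 81777.2 s = 22.72 hours.

22.72 hours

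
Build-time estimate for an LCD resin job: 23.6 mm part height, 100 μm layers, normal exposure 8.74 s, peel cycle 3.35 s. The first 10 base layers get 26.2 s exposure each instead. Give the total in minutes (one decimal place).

50.5 minutes

Layers = ⌈23.6/0.1⌉ = 236.
Base layers = 10 × (26.2 + 3.35), so 295.5 s.
Regular layers = 226 × (8.74 + 3.35), so 2732.34 s.
Total = 295.5 + 2732.34 = 3027.84 s = 50.5 minutes.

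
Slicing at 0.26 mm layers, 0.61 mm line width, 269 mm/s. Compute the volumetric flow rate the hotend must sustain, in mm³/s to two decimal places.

Bead cross-section = 0.26 × 0.61, so 0.1586 mm².
Volumetric flow = 269 × 0.1586 = 42.66 mm³/s.

42.66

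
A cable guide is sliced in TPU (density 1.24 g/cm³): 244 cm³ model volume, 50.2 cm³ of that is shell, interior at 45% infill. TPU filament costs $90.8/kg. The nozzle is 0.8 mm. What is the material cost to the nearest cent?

Volume inside the shell = 244 − 50.2 = 193.8 cm³.
Infill volume = 0.45 × 193.8 = 87.21 cm³.
Total printed volume = 50.2 + 87.21 = 137.41 cm³.
Mass = 137.41 × 1.24 = 170.3884 g.
At $90.8/kg: 170.3884/1000 × 90.8 = $15.47.

$15.47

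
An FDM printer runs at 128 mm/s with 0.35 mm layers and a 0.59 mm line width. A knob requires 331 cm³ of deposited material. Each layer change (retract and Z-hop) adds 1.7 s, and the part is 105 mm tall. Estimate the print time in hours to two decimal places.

Line area = 0.35 × 0.59 = 0.2065 mm².
Toolpath length = 331 cm³ / 0.2065 mm² = 331000 / 0.2065 = 1602905.6 mm.
Time extruding = 1602905.6 / 128, so 12522.7 s.
Layer count = ceil(105 / 0.35) = 300.
Layer-change overhead = 300 × 1.7 = 510 s.
Altogether 12522.7 + 510 = 13032.7 s, i.e. 3.62 hours.

3.62 hours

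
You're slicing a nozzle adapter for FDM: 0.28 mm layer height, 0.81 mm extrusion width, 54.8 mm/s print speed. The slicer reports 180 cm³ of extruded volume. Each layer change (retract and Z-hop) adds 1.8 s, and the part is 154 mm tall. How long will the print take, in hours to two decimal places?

4.30 hours

Line area = 0.28 × 0.81 = 0.2268 mm².
Total extruded path = 180000/0.2268 = 793650.8 mm.
Print-move time = 793650.8 / 54.8 = 14482.7 s.
Number of layers: 154 / 0.28 → 550 (rounded up).
Non-print overhead = 550 × 1.8, so 990 s.
Total = 14482.7 + 990 = 15472.7 s = 4.30 hours.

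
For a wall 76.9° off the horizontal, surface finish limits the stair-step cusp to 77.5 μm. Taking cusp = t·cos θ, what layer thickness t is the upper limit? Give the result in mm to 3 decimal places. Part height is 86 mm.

0.342 mm

cos(76.9°) = 0.2267; t_max = 0.0775/0.2267 = 0.342 mm.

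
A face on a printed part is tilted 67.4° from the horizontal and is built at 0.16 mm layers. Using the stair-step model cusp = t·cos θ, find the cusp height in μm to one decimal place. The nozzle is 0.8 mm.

h_c = t·cos θ = 0.16 × 0.3843 = 0.061488 mm (61.5 μm).

61.5 μm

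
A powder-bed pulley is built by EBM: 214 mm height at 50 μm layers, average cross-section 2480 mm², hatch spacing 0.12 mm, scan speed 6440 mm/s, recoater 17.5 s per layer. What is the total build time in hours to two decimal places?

24.62 hours

Layers = ⌈214/0.05⌉ = 4280.
Hatch length per layer: 2480 / 0.12 → 20666.7 mm.
Beam time per layer: 20666.7 / 6440 → 3.2091 s.
Time per layer = 3.2091 + 17.5, so 20.7091 s.
4280 layers × 20.7091 s/layer = 88634.948 s, i.e. 24.62 hours.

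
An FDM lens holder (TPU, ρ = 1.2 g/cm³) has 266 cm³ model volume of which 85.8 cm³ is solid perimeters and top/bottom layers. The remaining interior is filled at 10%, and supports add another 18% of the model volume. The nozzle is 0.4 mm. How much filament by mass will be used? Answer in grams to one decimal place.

182.0 g

Infill region: 266 − 85.8 → 180.2 cm³.
Infill volume: 0.10 × 180.2 → 18.02 cm³.
Support: 0.18 × 266 → 47.88 cm³.
Total extruded = 85.8 + 18.02 + 47.88, so 151.7 cm³.
Mass: 151.7 × 1.2 → 182.04 g.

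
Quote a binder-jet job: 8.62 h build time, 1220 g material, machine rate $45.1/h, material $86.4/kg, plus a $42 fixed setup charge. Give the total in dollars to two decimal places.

$536.17

Machine-time cost: 45.1 × 8.62 → $388.762.
Feedstock cost: 86.4 × 1220/1000 → $105.408.
Total = 388.762 + 105.408 + 42 = $536.17.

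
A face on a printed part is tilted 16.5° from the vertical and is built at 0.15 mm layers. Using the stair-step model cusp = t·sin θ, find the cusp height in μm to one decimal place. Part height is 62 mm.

42.6 μm

Cusp = layer height × sin(16.5°) = 0.15 × 0.2840 = 0.0426 mm = 42.6 μm.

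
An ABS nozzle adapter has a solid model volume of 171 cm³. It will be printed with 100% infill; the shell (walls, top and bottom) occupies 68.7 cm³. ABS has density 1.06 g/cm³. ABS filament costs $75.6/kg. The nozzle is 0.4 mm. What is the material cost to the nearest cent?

Infill region: 171 − 68.7 → 102.3 cm³.
Deposited infill = 1.00 × 102.3, so 102.3 cm³.
Total extruded: 68.7 + 102.3 → 171 cm³.
Mass: 171 × 1.06 → 181.26 g.
At $75.6/kg: 181.26/1000 × 75.6 = $13.70.

$13.70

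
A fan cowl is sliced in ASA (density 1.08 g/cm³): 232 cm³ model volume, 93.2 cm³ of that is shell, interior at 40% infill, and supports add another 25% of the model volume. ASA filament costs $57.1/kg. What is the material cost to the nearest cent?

$12.75

Volume inside the shell = 232 − 93.2 = 138.8 cm³.
Infill volume = 0.40 × 138.8, so 55.52 cm³.
Support = 0.25 × 232, so 58 cm³.
Total extruded = 93.2 + 55.52 + 58, so 206.72 cm³.
Mass = 206.72 × 1.08, so 223.2576 g.
At $57.1/kg: 223.2576/1000 × 57.1 = $12.75.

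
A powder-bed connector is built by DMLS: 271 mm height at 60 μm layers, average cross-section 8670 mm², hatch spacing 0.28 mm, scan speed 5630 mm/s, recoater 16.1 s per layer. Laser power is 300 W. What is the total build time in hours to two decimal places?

Number of layers: 271 / 0.06 → 4517 (rounded up).
Per-layer scan distance = 8670 / 0.28 = 30964.3 mm.
Per-layer scan time: 30964.3 / 5630 → 5.4999 s.
Per-layer time = 5.4999 + 16.1 = 21.5999 s.
Build time = 4517 × 21.5999 = 97566.7483 s = 27.10 hours.

27.10 hours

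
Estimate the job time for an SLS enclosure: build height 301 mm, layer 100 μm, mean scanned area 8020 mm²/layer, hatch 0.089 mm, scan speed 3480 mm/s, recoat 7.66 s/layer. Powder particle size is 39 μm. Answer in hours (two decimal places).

28.06 hours

Number of layers: 301 / 0.1 → 3010 (rounded up).
Hatch length per layer = 8020 / 0.089 = 90112.4 mm.
Per-layer scan time: 90112.4 / 3480 → 25.8944 s.
Time per layer = 25.8944 + 7.66 = 33.5544 s.
Total: 3010 × 33.5544 s = 100998.744 s → 28.06 hours.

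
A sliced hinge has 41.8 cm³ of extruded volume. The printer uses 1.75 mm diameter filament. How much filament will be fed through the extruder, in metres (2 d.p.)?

Cross-section of 1.75 mm filament: π·(1.75/2)² = 2.4053 mm².
L = 41800 mm³ / 2.4053 mm² = 17378.29 mm, i.e. 17.38 m.

17.38 m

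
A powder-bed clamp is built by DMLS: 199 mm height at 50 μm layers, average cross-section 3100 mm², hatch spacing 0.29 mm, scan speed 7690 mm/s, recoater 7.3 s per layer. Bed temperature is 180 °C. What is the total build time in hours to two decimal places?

Number of layers: 199 / 0.05 → 3980 (rounded up).
Per-layer scan distance: 3100 / 0.29 → 10689.7 mm.
Laser time per layer = 10689.7 / 7690 = 1.3901 s.
Time per layer = 1.3901 + 7.3 = 8.6901 s.
3980 layers × 8.6901 s/layer = 34586.598 s, i.e. 9.61 hours.

9.61 hours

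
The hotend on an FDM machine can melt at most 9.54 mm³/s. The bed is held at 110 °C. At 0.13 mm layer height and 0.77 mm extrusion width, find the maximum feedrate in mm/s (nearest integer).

95 mm/s

A = 0.13 × 0.77, so 0.1001 mm².
v_max = Q/A = 9.54/0.1001 = 95.30 mm/s → 95 mm/s.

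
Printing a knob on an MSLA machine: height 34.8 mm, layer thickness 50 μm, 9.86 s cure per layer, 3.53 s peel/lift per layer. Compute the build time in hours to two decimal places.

2.59 hours

Layer count = ceil(34.8 / 0.05) = 696.
Cycle time = 9.86 + 3.53 = 13.39 s.
Build time: 696 × 13.39 s = 9319.44 s, i.e. 2.59 hours.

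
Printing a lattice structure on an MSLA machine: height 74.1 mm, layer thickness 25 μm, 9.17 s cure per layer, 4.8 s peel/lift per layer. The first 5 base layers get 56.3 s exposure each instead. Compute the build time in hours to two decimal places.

Layer count = ceil(74.1 / 0.025) = 2964.
Base layers = 5 × (56.3 + 4.8), so 305.5 s.
Remaining layers = 2959 × (9.17 + 4.8), so 41337.23 s.
Sum: 305.5 + 41337.23 = 41642.73 s → 11.57 hours.

11.57 hours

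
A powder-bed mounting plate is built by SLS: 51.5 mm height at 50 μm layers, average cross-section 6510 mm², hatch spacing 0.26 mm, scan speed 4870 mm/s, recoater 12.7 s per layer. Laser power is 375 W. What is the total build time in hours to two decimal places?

Layer count = ceil(51.5 / 0.05) = 1030.
Per-layer scan distance = 6510 / 0.26 = 25038.5 mm.
Laser time per layer = 25038.5 / 4870, so 5.1414 s.
Time per layer = 5.1414 + 12.7, so 17.8414 s.
Total: 1030 × 17.8414 s = 18376.642 s → 5.10 hours.

5.10 hours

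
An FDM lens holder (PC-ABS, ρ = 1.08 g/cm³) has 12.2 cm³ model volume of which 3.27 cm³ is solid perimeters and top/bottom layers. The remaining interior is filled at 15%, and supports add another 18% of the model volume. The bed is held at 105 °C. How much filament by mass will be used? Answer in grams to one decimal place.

Volume inside the shell: 12.2 − 3.27 → 8.93 cm³.
Infill deposited = 0.15 × 8.93 = 1.3395 cm³.
Support: 0.18 × 12.2 → 2.196 cm³.
Total extruded = 3.27 + 1.3395 + 2.196 = 6.8055 cm³.
Mass = 6.8055 × 1.08, so 7.34994 g.

7.3 g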